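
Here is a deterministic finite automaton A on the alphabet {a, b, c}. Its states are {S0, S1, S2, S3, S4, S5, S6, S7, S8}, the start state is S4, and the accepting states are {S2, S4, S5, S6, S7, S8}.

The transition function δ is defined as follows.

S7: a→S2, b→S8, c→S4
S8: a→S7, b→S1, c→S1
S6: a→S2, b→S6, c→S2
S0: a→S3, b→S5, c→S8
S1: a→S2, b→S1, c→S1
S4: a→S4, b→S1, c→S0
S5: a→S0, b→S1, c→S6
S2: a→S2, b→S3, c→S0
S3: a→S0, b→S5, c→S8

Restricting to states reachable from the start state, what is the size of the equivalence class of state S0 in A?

2

Every state is reachable, so we keep all 9.
P0 = {S2,S4,S5,S6,S7,S8} | {S0,S1,S3}.
Split {S2,S4,S5,S6,S7,S8} by δ(·,a) → {S2,S4,S6,S7,S8} and {S5}.
On input b, block {S2,S4,S6,S7,S8} splits into {S2,S4,S8} and {S6,S7}.
Refine {S2,S4,S8} on symbol a: members go to different blocks, giving {S2,S4} and {S8}.
Split {S0,S1,S3} by δ(·,a) → {S0,S3} and {S1}.
On input b, block {S2,S4} splits into {S2} and {S4}.
On input b, block {S6,S7} splits into {S6} and {S7}.
No further refinement is possible. Final partition (8 blocks): {S2} | {S0,S3} | {S5} | {S6} | {S8} | {S1} | {S4} | {S7}.
The equivalence class containing S0 is {S0,S3}, of size 2.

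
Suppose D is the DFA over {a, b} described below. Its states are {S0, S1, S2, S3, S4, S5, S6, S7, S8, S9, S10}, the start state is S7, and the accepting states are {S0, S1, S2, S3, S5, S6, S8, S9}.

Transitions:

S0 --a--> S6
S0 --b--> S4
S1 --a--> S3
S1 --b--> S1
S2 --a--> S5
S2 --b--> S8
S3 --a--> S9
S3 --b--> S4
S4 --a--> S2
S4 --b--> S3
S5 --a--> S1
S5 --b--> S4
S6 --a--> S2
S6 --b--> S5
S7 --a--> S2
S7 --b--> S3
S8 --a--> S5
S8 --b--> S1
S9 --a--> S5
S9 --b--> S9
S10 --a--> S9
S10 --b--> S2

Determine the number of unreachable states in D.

3

BFS from S7 reaches {S1, S2, S3, S4, S5, S7, S8, S9}; the 3 state(s) S0, S6, S10 are never visited.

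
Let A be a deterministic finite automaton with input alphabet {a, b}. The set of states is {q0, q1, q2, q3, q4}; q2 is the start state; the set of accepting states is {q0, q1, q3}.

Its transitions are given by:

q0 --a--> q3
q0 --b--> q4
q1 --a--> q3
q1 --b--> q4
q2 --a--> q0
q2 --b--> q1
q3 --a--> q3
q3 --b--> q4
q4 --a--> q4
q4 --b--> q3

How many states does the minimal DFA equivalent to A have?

Every state is reachable, so we keep all 5.
Initial partition by acceptance: {q0,q1,q3} | {q2,q4}.
On input a, block {q2,q4} splits into {q2} and {q4}.
No further refinement is possible. Final partition (3 blocks): {q0,q1,q3} | {q2} | {q4}.

3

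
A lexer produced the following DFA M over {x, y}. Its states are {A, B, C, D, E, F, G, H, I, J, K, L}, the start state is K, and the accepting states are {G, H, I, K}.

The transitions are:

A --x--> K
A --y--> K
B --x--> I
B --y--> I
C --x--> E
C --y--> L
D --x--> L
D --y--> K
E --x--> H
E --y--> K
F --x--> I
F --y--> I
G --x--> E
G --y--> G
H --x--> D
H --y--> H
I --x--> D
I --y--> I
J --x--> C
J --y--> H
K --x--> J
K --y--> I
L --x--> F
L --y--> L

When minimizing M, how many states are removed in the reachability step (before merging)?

3

BFS from K reaches {C, D, E, F, H, I, J, K, L}; the 3 state(s) A, B, G are never visited.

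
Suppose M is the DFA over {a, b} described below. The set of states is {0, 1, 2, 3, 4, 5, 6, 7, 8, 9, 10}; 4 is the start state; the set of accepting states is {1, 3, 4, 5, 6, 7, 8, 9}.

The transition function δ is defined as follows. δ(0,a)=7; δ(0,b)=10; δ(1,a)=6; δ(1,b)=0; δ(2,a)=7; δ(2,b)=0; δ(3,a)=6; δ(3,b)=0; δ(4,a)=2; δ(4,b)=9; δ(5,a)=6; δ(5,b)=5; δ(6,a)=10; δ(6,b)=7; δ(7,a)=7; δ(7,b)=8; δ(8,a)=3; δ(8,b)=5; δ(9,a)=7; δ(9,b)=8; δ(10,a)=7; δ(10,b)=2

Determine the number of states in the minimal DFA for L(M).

States {1} cannot be reached from the start state, so discard them.
P0 = {3,4,5,6,7,8,9} | {0,2,10}.
On input a, block {3,4,5,6,7,8,9} splits into {3,5,7,8,9} and {4,6}.
On input a, block {3,5,7,8,9} splits into {7,8,9} and {3,5}.
Split {7,8,9} by δ(·,a) → {7,9} and {8}.
On input b, block {3,5} splits into {3} and {5}.
No further refinement is possible. Final partition (6 blocks): {7,9} | {0,2,10} | {4,6} | {3} | {8} | {5}.

6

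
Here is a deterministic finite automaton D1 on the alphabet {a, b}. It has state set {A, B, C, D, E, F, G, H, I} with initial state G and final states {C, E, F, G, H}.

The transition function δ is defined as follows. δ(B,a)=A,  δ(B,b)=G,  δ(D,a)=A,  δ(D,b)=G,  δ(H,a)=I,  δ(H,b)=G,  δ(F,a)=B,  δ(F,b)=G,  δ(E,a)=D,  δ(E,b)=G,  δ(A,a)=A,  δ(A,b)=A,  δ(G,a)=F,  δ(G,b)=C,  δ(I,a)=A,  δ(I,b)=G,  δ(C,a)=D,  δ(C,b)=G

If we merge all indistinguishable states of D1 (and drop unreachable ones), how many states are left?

First remove the unreachable states {E,H,I}; 6 states remain.
Initial partition by acceptance: {C,F,G} | {A,B,D}.
On input a, block {C,F,G} splits into {C,F} and {G}.
On input b, block {A,B,D} splits into {B,D} and {A}.
Stable partition: {C,F} | {B,D} | {G} | {A} — 4 equivalence classes.

4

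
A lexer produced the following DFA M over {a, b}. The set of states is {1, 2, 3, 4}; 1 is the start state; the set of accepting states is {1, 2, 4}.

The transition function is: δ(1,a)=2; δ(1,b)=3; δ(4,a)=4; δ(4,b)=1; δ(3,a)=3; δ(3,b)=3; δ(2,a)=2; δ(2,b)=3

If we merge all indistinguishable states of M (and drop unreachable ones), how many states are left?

States {4} cannot be reached from the start state, so discard them.
Start with accepting vs non-accepting: {1,2} | {3}.
Stable partition: {1,2} | {3} — 2 equivalence classes.

2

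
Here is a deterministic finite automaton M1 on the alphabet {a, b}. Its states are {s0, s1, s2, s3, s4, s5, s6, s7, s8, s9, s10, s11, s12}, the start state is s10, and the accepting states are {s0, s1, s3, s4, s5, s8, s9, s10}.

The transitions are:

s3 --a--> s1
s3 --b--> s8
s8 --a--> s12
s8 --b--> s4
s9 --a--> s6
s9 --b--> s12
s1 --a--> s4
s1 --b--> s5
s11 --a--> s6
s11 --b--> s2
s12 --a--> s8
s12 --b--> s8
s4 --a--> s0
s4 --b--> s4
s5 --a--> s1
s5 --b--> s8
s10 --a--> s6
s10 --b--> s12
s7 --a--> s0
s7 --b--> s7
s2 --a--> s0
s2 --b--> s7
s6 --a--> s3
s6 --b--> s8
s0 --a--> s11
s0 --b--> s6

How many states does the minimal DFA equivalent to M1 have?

10

States {s9} cannot be reached from the start state, so discard them.
Initial partition by acceptance: {s0,s1,s3,s4,s5,s8,s10} | {s2,s6,s7,s11,s12}.
Refine {s0,s1,s3,s4,s5,s8,s10} on symbol a: members go to different blocks, giving {s1,s3,s4,s5} and {s0,s8,s10}.
On input a, block {s1,s3,s4,s5} splits into {s1,s3,s5} and {s4}.
Refine {s1,s3,s5} on symbol a: members go to different blocks, giving {s3,s5} and {s1}.
On input a, block {s2,s6,s7,s11,s12} splits into {s2,s7,s12} and {s6} and {s11}.
On input b, block {s2,s7,s12} splits into {s2,s7} and {s12}.
Split {s0,s8,s10} by δ(·,a) → {s0} and {s8} and {s10}.
No further refinement is possible. Final partition (10 blocks): {s3,s5} | {s2,s7} | {s0} | {s4} | {s1} | {s6} | {s11} | {s12} | {s8} | {s10}.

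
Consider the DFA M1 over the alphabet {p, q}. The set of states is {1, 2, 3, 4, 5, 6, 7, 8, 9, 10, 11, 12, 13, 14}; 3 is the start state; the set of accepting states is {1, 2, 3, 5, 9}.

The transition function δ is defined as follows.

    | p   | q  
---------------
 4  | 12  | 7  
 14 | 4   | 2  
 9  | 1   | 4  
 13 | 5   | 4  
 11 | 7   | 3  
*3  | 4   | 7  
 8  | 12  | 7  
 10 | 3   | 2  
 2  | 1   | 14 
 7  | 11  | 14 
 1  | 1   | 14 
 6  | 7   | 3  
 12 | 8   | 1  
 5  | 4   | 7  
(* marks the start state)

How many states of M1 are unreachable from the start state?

No path from 3 leads to 5, 6, 9, 10, 13; the other 9 states are all reachable.

5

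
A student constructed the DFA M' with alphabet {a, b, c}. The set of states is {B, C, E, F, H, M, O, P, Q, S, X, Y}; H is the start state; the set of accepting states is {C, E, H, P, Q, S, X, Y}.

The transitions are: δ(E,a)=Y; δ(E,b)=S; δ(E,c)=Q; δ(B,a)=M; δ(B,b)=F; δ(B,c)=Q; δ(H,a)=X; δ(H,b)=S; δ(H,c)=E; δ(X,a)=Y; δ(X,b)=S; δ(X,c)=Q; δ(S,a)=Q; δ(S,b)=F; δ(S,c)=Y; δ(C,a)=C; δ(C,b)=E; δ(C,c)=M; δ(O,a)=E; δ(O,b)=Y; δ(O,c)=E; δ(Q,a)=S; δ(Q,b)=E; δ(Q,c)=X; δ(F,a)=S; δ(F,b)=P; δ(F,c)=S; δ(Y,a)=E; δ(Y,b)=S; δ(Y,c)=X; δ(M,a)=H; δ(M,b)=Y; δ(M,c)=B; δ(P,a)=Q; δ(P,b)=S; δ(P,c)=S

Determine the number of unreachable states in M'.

No path from H leads to B, C, M, O; the other 8 states are all reachable.

4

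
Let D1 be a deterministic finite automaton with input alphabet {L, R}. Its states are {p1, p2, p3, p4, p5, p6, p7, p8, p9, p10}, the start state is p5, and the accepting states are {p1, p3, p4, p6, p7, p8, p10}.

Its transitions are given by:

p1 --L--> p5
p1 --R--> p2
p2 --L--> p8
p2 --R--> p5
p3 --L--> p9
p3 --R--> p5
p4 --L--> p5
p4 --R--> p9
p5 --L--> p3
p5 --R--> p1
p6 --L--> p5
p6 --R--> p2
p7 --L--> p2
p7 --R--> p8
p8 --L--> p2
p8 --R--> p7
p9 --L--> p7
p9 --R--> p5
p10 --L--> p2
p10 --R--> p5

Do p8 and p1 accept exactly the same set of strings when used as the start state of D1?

Reachable states from the start: {p1,p2,p3,p5,p7,p8,p9}. Unreachable: {p4,p6,p10} — drop them.
Start with accepting vs non-accepting: {p1,p3,p7,p8} | {p2,p5,p9}.
Split {p1,p3,p7,p8} by δ(·,R) → {p1,p3} and {p7,p8}.
Split {p2,p5,p9} by δ(·,L) → {p2,p9} and {p5}.
Refine {p1,p3} on symbol L: members go to different blocks, giving {p1} and {p3}.
The partition is now stable with 5 blocks: {p1} | {p2,p9} | {p7,p8} | {p5} | {p3}.
p8 and p1 end up in different blocks, so they are distinguishable. For instance, the string 'R' is accepted from only p8.

No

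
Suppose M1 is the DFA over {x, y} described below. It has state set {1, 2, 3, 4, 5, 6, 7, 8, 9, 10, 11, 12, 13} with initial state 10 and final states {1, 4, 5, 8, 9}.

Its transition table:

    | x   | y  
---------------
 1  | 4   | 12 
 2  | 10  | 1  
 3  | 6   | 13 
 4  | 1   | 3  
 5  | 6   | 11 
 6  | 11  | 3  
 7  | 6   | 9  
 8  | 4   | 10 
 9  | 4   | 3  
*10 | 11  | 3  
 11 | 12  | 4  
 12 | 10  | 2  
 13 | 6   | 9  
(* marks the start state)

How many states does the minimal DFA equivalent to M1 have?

5

States {5,7,8} cannot be reached from the start state, so discard them.
Start with accepting vs non-accepting: {1,4,9} | {2,3,6,10,11,12,13}.
On input y, block {2,3,6,10,11,12,13} splits into {3,6,10,12} and {2,11,13}.
Split {3,6,10,12} by δ(·,x) → {3,12} and {6,10}.
On input x, block {2,11,13} splits into {2,13} and {11}.
No further refinement is possible. Final partition (5 blocks): {1,4,9} | {3,12} | {2,13} | {6,10} | {11}.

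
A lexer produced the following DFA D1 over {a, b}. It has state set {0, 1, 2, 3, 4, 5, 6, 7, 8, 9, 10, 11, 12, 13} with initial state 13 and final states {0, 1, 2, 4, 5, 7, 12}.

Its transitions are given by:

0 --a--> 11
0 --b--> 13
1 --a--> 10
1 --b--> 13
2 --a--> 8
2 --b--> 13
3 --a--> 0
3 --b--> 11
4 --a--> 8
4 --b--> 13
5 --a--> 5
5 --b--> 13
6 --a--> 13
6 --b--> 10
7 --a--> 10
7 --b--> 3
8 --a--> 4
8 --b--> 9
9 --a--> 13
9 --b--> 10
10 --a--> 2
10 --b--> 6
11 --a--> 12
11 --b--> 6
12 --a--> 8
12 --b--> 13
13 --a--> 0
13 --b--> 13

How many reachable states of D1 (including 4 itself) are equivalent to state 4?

First remove the unreachable states {1,3,5,7}; 10 states remain.
Initial partition by acceptance: {0,2,4,12} | {6,8,9,10,11,13}.
On input a, block {6,8,9,10,11,13} splits into {8,10,11,13} and {6,9}.
Refine {8,10,11,13} on symbol b: members go to different blocks, giving {8,10,11} and {13}.
The partition is now stable with 4 blocks: {0,2,4,12} | {8,10,11} | {6,9} | {13}.
The equivalence class containing 4 is {0,2,4,12}, of size 4.

4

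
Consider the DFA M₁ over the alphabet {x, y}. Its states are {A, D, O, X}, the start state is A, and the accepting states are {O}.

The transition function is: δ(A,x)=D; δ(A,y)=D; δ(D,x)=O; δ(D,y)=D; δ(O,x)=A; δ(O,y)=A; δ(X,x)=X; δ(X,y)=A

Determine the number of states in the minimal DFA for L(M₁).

3

First remove the unreachable states {X}; 3 states remain.
Initial partition by acceptance: {O} | {A,D}.
Split {A,D} by δ(·,x) → {A} and {D}.
Stable partition: {O} | {A} | {D} — 3 equivalence classes.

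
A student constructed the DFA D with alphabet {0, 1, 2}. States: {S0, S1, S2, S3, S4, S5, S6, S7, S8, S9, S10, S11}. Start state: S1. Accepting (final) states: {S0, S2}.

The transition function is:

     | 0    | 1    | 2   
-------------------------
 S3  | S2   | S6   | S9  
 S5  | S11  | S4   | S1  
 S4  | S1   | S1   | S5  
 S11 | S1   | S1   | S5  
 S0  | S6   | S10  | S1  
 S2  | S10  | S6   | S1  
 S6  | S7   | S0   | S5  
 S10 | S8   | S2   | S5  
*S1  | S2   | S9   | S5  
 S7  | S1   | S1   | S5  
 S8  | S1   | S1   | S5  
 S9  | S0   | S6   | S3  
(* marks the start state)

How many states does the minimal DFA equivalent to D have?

Every state is reachable, so we keep all 12.
P0 = {S0,S2} | {S1,S3,S4,S5,S6,S7,S8,S9,S10,S11}.
On input 0, block {S1,S3,S4,S5,S6,S7,S8,S9,S10,S11} splits into {S4,S5,S6,S7,S8,S10,S11} and {S1,S3,S9}.
Refine {S4,S5,S6,S7,S8,S10,S11} on symbol 0: members go to different blocks, giving {S4,S7,S8,S11} and {S5,S6,S10}.
Refine {S1,S3,S9} on symbol 1: members go to different blocks, giving {S3,S9} and {S1}.
On input 1, block {S5,S6,S10} splits into {S6,S10} and {S5}.
The partition is now stable with 6 blocks: {S0,S2} | {S4,S7,S8,S11} | {S3,S9} | {S6,S10} | {S1} | {S5}.

6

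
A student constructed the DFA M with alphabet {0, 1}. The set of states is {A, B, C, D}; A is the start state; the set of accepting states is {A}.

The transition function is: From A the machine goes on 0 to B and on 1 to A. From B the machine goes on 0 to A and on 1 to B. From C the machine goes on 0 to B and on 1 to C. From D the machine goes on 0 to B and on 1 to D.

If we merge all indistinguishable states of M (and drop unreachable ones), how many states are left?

2

First remove the unreachable states {C,D}; 2 states remain.
Start with accepting vs non-accepting: {A} | {B}.
The partition is now stable with 2 blocks: {A} | {B}.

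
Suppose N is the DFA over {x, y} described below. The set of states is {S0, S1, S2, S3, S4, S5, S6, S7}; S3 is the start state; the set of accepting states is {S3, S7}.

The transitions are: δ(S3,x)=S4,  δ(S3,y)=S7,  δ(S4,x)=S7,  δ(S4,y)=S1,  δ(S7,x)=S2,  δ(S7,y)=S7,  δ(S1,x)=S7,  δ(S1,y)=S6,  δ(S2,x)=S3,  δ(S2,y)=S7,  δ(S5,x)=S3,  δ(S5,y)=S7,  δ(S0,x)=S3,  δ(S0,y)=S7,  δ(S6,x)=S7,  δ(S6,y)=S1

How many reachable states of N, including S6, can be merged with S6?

Reachable states from the start: {S1,S2,S3,S4,S6,S7}. Unreachable: {S0,S5} — drop them.
P0 = {S3,S7} | {S1,S2,S4,S6}.
On input y, block {S1,S2,S4,S6} splits into {S1,S4,S6} and {S2}.
On input x, block {S3,S7} splits into {S3} and {S7}.
Stable partition: {S3} | {S1,S4,S6} | {S2} | {S7} — 4 equivalence classes.
State S6 belongs to the block {S1,S4,S6}, which has 3 states.

3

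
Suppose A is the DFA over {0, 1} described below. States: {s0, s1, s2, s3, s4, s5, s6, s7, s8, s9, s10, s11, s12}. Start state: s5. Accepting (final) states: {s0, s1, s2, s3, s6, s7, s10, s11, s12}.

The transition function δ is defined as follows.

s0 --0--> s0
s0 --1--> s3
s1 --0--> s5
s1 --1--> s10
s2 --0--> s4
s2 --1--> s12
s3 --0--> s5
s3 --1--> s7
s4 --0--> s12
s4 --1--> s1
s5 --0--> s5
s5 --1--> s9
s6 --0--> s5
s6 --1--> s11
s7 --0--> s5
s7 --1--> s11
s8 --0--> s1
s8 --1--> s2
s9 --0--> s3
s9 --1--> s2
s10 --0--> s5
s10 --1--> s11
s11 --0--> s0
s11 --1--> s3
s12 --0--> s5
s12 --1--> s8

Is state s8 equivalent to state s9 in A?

Yes

States {s6} cannot be reached from the start state, so discard them.
P0 = {s0,s1,s2,s3,s7,s10,s11,s12} | {s4,s5,s8,s9}.
On input 0, block {s0,s1,s2,s3,s7,s10,s11,s12} splits into {s1,s2,s3,s7,s10,s12} and {s0,s11}.
On input 1, block {s1,s2,s3,s7,s10,s12} splits into {s1,s2,s3} and {s7,s10} and {s12}.
Refine {s1,s2,s3} on symbol 1: members go to different blocks, giving {s1,s3} and {s2}.
On input 0, block {s4,s5,s8,s9} splits into {s8,s9} and {s4} and {s5}.
No further refinement is possible. Final partition (8 blocks): {s1,s3} | {s8,s9} | {s0,s11} | {s7,s10} | {s12} | {s2} | {s4} | {s5}.
s8 and s9 lie in the same block of the stable partition, so they are equivalent — no string distinguishes them.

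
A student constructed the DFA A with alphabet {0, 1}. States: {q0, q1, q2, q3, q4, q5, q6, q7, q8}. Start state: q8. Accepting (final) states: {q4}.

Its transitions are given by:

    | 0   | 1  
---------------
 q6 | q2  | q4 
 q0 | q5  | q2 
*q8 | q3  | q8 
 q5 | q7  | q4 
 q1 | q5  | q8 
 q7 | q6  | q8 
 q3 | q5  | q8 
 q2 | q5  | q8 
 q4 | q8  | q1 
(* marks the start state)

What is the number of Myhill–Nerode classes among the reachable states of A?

4

States {q0} cannot be reached from the start state, so discard them.
Start with accepting vs non-accepting: {q4} | {q1,q2,q3,q5,q6,q7,q8}.
On input 1, block {q1,q2,q3,q5,q6,q7,q8} splits into {q1,q2,q3,q7,q8} and {q5,q6}.
Refine {q1,q2,q3,q7,q8} on symbol 0: members go to different blocks, giving {q1,q2,q3,q7} and {q8}.
The partition is now stable with 4 blocks: {q4} | {q1,q2,q3,q7} | {q5,q6} | {q8}.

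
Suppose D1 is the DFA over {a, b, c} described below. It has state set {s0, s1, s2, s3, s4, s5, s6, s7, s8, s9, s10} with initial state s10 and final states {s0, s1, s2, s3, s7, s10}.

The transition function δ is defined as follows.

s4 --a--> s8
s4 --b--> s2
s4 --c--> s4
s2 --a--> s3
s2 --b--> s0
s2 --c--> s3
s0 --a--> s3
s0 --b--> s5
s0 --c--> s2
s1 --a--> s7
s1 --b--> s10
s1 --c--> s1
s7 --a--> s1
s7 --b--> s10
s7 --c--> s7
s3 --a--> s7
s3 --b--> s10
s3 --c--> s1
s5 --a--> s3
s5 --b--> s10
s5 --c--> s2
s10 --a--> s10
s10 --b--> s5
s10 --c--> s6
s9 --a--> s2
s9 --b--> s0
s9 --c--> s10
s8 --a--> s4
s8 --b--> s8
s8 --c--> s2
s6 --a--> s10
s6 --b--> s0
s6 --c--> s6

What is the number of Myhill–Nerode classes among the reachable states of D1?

States {s4,s8,s9} cannot be reached from the start state, so discard them.
Start with accepting vs non-accepting: {s0,s1,s2,s3,s7,s10} | {s5,s6}.
On input b, block {s0,s1,s2,s3,s7,s10} splits into {s1,s2,s3,s7} and {s0,s10}.
Split {s5,s6} by δ(·,a) → {s5} and {s6}.
Split {s0,s10} by δ(·,a) → {s0} and {s10}.
Refine {s1,s2,s3,s7} on symbol b: members go to different blocks, giving {s1,s3,s7} and {s2}.
No further refinement is possible. Final partition (6 blocks): {s1,s3,s7} | {s5} | {s0} | {s6} | {s10} | {s2}.

6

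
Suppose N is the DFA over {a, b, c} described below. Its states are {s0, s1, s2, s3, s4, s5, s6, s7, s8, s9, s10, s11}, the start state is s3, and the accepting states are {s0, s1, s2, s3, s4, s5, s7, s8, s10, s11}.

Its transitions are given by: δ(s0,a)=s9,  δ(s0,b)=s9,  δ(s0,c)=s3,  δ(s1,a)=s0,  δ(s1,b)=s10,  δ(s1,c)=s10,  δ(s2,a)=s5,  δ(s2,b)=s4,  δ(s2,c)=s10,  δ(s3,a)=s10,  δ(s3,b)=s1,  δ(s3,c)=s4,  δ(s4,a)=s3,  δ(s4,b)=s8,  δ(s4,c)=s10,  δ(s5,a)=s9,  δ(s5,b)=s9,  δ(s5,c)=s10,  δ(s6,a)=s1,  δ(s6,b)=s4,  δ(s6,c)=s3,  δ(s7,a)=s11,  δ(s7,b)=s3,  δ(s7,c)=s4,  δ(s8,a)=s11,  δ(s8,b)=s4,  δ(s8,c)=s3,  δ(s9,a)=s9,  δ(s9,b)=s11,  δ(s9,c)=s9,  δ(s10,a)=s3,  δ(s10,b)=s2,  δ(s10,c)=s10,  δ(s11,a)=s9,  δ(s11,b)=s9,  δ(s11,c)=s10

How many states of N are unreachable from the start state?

2

BFS from s3 reaches {s0, s1, s2, s3, s4, s5, s8, s9, s10, s11}; the 2 state(s) s6, s7 are never visited.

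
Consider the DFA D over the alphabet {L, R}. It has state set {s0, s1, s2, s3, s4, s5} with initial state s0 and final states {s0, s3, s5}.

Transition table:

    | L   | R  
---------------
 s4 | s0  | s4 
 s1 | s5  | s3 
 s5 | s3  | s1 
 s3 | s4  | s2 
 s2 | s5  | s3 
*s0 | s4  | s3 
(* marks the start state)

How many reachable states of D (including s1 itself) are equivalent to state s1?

Start with accepting vs non-accepting: {s0,s3,s5} | {s1,s2,s4}.
Refine {s0,s3,s5} on symbol L: members go to different blocks, giving {s0,s3} and {s5}.
On input R, block {s0,s3} splits into {s0} and {s3}.
Split {s1,s2,s4} by δ(·,L) → {s1,s2} and {s4}.
Stable partition: {s0} | {s1,s2} | {s5} | {s3} | {s4} — 5 equivalence classes.
The equivalence class containing s1 is {s1,s2}, of size 2.

2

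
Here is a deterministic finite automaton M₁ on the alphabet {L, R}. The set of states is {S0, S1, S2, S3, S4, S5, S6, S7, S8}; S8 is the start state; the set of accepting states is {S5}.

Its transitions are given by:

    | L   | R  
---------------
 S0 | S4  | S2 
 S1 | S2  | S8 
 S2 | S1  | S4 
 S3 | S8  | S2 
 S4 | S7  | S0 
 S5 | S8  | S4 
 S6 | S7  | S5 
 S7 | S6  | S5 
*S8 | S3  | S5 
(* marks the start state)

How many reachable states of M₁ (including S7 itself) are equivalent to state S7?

Initial partition by acceptance: {S5} | {S0,S1,S2,S3,S4,S6,S7,S8}.
On input R, block {S0,S1,S2,S3,S4,S6,S7,S8} splits into {S0,S1,S2,S3,S4} and {S6,S7,S8}.
Split {S0,S1,S2,S3,S4} by δ(·,L) → {S0,S1,S2} and {S3,S4}.
Refine {S0,S1,S2} on symbol L: members go to different blocks, giving {S1,S2} and {S0}.
On input R, block {S1,S2} splits into {S1} and {S2}.
Split {S6,S7,S8} by δ(·,L) → {S6,S7} and {S8}.
Refine {S3,S4} on symbol L: members go to different blocks, giving {S3} and {S4}.
Stable partition: {S5} | {S1} | {S6,S7} | {S3} | {S0} | {S2} | {S8} | {S4} — 8 equivalence classes.
State S7 belongs to the block {S6,S7}, which has 2 states.

2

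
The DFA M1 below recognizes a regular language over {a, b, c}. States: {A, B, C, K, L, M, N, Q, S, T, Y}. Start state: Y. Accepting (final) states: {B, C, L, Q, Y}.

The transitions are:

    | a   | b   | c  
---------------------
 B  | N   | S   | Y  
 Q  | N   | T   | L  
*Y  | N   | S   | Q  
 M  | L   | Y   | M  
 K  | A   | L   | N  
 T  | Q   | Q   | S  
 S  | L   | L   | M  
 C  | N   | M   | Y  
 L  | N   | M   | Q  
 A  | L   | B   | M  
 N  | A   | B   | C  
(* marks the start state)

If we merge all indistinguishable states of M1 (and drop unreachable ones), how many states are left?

States {K} cannot be reached from the start state, so discard them.
Initial partition by acceptance: {B,C,L,Q,Y} | {A,M,N,S,T}.
Refine {A,M,N,S,T} on symbol a: members go to different blocks, giving {A,M,S,T} and {N}.
No further refinement is possible. Final partition (3 blocks): {B,C,L,Q,Y} | {A,M,S,T} | {N}.

3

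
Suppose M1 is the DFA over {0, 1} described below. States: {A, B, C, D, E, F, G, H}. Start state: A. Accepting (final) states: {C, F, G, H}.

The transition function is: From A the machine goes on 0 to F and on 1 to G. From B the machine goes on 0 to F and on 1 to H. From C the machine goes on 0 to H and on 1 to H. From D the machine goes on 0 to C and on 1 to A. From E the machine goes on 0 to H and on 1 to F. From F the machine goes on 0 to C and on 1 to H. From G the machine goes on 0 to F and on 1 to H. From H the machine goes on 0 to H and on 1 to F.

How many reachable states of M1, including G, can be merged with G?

Reachable states from the start: {A,C,F,G,H}. Unreachable: {B,D,E} — drop them.
P0 = {C,F,G,H} | {A}.
Stable partition: {C,F,G,H} | {A} — 2 equivalence classes.
The equivalence class containing G is {C,F,G,H}, of size 4.

4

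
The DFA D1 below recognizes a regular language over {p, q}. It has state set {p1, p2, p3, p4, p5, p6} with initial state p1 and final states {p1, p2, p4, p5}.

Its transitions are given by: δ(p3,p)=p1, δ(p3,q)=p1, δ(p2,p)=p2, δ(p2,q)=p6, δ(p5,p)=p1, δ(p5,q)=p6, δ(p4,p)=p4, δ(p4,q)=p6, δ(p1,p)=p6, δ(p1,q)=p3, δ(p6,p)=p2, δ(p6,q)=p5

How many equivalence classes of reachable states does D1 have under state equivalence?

5

Reachable states from the start: {p1,p2,p3,p5,p6}. Unreachable: {p4} — drop them.
P0 = {p1,p2,p5} | {p3,p6}.
On input p, block {p1,p2,p5} splits into {p2,p5} and {p1}.
Refine {p2,p5} on symbol p: members go to different blocks, giving {p2} and {p5}.
Split {p3,p6} by δ(·,p) → {p3} and {p6}.
No further refinement is possible. Final partition (5 blocks): {p2} | {p3} | {p1} | {p5} | {p6}.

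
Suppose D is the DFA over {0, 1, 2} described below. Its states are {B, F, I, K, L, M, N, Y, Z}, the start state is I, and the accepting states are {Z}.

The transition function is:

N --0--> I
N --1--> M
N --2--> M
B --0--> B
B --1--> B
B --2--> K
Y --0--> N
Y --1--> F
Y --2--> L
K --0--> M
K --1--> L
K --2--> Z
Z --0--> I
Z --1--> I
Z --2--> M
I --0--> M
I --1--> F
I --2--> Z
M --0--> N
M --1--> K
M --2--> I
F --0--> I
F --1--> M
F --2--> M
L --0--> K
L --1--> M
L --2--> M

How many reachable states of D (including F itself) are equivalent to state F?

Reachable states from the start: {F,I,K,L,M,N,Z}. Unreachable: {B,Y} — drop them.
P0 = {Z} | {F,I,K,L,M,N}.
On input 2, block {F,I,K,L,M,N} splits into {F,L,M,N} and {I,K}.
On input 0, block {F,L,M,N} splits into {F,L,N} and {M}.
Stable partition: {Z} | {F,L,N} | {I,K} | {M} — 4 equivalence classes.
State F belongs to the block {F,L,N}, which has 3 states.

3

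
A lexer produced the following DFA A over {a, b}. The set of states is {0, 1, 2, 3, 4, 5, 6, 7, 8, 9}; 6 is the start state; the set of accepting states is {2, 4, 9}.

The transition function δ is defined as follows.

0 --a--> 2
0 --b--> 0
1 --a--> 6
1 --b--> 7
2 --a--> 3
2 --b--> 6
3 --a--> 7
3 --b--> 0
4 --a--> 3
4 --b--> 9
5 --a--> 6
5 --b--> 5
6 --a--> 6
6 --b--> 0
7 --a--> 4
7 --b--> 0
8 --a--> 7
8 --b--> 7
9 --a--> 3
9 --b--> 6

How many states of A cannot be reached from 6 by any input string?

Starting at 6 and following transitions, the reachable set is {0, 2, 3, 4, 6, 7, 9}. That leaves 1, 5, 8 unreachable — 3 in total.

3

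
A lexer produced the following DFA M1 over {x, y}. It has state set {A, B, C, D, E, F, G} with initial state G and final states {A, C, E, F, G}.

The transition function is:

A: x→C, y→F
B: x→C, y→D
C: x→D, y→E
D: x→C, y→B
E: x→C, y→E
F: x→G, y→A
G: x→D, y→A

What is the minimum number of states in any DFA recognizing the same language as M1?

All states are reachable from the start state.
P0 = {A,C,E,F,G} | {B,D}.
Split {A,C,E,F,G} by δ(·,x) → {A,E,F} and {C,G}.
Stable partition: {A,E,F} | {B,D} | {C,G} — 3 equivalence classes.

3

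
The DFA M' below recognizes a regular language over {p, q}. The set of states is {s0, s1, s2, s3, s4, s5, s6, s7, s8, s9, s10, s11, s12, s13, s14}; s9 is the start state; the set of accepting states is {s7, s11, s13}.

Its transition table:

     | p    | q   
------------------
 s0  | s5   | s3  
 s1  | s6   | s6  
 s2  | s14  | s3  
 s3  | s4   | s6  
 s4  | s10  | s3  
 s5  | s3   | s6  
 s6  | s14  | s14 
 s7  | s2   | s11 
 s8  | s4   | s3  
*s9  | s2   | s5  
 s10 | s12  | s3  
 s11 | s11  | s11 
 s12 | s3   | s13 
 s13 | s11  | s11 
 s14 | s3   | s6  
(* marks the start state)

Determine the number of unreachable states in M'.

No path from s9 leads to s0, s1, s7, s8; the other 11 states are all reachable.

4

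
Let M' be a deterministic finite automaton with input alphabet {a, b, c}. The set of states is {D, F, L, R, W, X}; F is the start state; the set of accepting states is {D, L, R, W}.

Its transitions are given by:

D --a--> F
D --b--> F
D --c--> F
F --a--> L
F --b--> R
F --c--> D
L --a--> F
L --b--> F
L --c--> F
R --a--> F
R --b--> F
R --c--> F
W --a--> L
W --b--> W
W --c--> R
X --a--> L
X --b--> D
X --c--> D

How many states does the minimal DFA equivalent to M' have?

States {W,X} cannot be reached from the start state, so discard them.
Initial partition by acceptance: {D,L,R} | {F}.
No further refinement is possible. Final partition (2 blocks): {D,L,R} | {F}.

2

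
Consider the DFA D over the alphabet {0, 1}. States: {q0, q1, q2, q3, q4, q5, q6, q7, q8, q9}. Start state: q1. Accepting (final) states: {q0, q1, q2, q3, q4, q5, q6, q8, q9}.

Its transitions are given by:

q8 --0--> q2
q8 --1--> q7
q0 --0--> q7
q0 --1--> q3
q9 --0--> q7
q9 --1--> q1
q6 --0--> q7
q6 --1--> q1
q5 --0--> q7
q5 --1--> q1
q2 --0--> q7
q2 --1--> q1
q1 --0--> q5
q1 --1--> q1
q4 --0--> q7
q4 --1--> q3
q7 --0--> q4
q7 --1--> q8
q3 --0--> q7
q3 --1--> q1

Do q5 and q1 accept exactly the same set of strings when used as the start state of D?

No

Reachable states from the start: {q1,q2,q3,q4,q5,q7,q8}. Unreachable: {q0,q6,q9} — drop them.
Initial partition by acceptance: {q1,q2,q3,q4,q5,q8} | {q7}.
Split {q1,q2,q3,q4,q5,q8} by δ(·,0) → {q2,q3,q4,q5} and {q1,q8}.
Refine {q2,q3,q4,q5} on symbol 1: members go to different blocks, giving {q2,q3,q5} and {q4}.
Split {q1,q8} by δ(·,1) → {q1} and {q8}.
Stable partition: {q2,q3,q5} | {q7} | {q1} | {q4} | {q8} — 5 equivalence classes.
q5 and q1 end up in different blocks, so they are distinguishable. For instance, the string '0' is accepted from only q1.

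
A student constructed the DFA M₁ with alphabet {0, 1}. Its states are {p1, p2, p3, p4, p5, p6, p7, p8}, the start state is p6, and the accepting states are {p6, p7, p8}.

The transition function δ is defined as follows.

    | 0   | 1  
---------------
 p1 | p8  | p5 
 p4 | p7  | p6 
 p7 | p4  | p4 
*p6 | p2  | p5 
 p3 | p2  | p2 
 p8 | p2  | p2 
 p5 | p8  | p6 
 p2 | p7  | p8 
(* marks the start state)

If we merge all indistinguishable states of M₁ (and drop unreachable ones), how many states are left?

2

States {p1,p3} cannot be reached from the start state, so discard them.
Initial partition by acceptance: {p6,p7,p8} | {p2,p4,p5}.
The partition is now stable with 2 blocks: {p6,p7,p8} | {p2,p4,p5}.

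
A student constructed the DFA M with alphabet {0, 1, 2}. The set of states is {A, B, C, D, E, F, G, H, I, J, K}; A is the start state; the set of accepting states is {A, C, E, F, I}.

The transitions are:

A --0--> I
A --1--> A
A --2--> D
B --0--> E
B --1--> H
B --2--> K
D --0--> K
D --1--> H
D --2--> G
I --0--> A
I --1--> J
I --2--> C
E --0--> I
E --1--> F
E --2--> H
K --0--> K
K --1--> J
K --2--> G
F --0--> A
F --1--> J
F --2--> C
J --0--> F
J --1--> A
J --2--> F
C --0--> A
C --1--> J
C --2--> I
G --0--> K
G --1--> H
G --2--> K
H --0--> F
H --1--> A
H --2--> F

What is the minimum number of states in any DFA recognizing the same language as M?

States {B,E} cannot be reached from the start state, so discard them.
Initial partition by acceptance: {A,C,F,I} | {D,G,H,J,K}.
Split {A,C,F,I} by δ(·,1) → {C,F,I} and {A}.
Refine {D,G,H,J,K} on symbol 0: members go to different blocks, giving {D,G,K} and {H,J}.
No further refinement is possible. Final partition (4 blocks): {C,F,I} | {D,G,K} | {A} | {H,J}.

4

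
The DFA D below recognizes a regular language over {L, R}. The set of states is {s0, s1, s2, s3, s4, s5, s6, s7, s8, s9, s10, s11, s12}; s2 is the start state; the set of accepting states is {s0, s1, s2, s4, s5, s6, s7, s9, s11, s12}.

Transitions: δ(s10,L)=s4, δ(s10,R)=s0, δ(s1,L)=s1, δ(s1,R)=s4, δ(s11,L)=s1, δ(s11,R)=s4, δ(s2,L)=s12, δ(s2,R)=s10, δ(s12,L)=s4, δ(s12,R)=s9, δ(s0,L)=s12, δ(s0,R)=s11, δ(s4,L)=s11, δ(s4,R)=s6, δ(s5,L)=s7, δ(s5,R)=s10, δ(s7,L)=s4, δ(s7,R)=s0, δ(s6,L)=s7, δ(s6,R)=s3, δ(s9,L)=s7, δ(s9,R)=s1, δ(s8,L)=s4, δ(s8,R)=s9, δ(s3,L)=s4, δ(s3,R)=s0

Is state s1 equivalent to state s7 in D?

No

Reachable states from the start: {s0,s1,s2,s3,s4,s6,s7,s9,s10,s11,s12}. Unreachable: {s5,s8} — drop them.
P0 = {s0,s1,s2,s4,s6,s7,s9,s11,s12} | {s3,s10}.
Split {s0,s1,s2,s4,s6,s7,s9,s11,s12} by δ(·,R) → {s0,s1,s4,s7,s9,s11,s12} and {s2,s6}.
On input R, block {s0,s1,s4,s7,s9,s11,s12} splits into {s0,s1,s7,s9,s11,s12} and {s4}.
On input L, block {s0,s1,s7,s9,s11,s12} splits into {s0,s1,s9,s11} and {s7,s12}.
On input L, block {s0,s1,s9,s11} splits into {s0,s9} and {s1,s11}.
Stable partition: {s0,s9} | {s3,s10} | {s2,s6} | {s4} | {s7,s12} | {s1,s11} — 6 equivalence classes.
s1 and s7 end up in different blocks, so they are distinguishable. For instance, the string 'LRR' is accepted from only s1.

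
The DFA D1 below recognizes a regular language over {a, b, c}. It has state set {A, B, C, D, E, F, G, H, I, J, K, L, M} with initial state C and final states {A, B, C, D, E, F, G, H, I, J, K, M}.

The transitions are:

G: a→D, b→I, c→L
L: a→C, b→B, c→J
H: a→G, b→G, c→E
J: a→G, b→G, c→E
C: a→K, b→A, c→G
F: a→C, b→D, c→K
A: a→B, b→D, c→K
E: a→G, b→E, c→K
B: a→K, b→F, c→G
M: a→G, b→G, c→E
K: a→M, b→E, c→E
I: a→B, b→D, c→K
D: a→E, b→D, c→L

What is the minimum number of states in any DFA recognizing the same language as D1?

8

First remove the unreachable states {H}; 12 states remain.
P0 = {A,B,C,D,E,F,G,I,J,K,M} | {L}.
Refine {A,B,C,D,E,F,G,I,J,K,M} on symbol c: members go to different blocks, giving {A,B,C,E,F,I,J,K,M} and {D,G}.
Refine {A,B,C,E,F,I,J,K,M} on symbol a: members go to different blocks, giving {A,B,C,F,I,K} and {E,J,M}.
Split {A,B,C,F,I,K} by δ(·,a) → {A,B,C,F,I} and {K}.
On input a, block {A,B,C,F,I} splits into {A,F,I} and {B,C}.
On input a, block {D,G} splits into {D} and {G}.
Split {E,J,M} by δ(·,b) → {J,M} and {E}.
Stable partition: {A,F,I} | {L} | {D} | {J,M} | {K} | {B,C} | {G} | {E} — 8 equivalence classes.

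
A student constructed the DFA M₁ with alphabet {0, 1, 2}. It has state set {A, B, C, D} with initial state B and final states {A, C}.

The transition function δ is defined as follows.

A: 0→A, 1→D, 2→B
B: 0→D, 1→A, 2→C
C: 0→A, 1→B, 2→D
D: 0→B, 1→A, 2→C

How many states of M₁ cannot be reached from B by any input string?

0

Every one of the 4 states is reachable from B.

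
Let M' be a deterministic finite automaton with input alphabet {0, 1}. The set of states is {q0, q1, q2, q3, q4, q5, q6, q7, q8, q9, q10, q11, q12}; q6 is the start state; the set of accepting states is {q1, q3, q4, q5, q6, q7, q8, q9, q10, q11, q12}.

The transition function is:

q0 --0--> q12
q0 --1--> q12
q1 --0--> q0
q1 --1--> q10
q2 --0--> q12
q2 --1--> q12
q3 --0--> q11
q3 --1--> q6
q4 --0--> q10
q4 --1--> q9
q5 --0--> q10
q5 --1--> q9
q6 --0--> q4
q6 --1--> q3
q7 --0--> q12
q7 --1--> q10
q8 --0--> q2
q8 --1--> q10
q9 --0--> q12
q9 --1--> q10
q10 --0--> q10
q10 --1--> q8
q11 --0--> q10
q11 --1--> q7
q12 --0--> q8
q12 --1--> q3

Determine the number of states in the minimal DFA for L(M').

Reachable states from the start: {q2,q3,q4,q6,q7,q8,q9,q10,q11,q12}. Unreachable: {q0,q1,q5} — drop them.
Start with accepting vs non-accepting: {q3,q4,q6,q7,q8,q9,q10,q11,q12} | {q2}.
Refine {q3,q4,q6,q7,q8,q9,q10,q11,q12} on symbol 0: members go to different blocks, giving {q3,q4,q6,q7,q9,q10,q11,q12} and {q8}.
Split {q3,q4,q6,q7,q9,q10,q11,q12} by δ(·,0) → {q3,q4,q6,q7,q9,q10,q11} and {q12}.
Refine {q3,q4,q6,q7,q9,q10,q11} on symbol 0: members go to different blocks, giving {q3,q4,q6,q10,q11} and {q7,q9}.
Split {q3,q4,q6,q10,q11} by δ(·,1) → {q3,q6} and {q4,q11} and {q10}.
No further refinement is possible. Final partition (7 blocks): {q3,q6} | {q2} | {q8} | {q12} | {q7,q9} | {q4,q11} | {q10}.

7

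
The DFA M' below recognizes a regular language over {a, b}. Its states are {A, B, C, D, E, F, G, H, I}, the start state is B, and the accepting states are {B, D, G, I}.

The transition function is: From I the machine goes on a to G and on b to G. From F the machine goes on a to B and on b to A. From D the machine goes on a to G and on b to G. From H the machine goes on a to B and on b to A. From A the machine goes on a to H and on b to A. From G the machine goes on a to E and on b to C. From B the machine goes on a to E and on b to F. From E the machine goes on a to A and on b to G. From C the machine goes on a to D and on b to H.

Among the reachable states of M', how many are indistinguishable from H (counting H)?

Reachable states from the start: {A,B,C,D,E,F,G,H}. Unreachable: {I} — drop them.
Initial partition by acceptance: {B,D,G} | {A,C,E,F,H}.
On input a, block {B,D,G} splits into {B,G} and {D}.
On input a, block {A,C,E,F,H} splits into {A,E} and {F,H} and {C}.
Split {B,G} by δ(·,b) → {B} and {G}.
Split {A,E} by δ(·,a) → {A} and {E}.
Stable partition: {B} | {A} | {D} | {F,H} | {C} | {G} | {E} — 7 equivalence classes.
The equivalence class containing H is {F,H}, of size 2.

2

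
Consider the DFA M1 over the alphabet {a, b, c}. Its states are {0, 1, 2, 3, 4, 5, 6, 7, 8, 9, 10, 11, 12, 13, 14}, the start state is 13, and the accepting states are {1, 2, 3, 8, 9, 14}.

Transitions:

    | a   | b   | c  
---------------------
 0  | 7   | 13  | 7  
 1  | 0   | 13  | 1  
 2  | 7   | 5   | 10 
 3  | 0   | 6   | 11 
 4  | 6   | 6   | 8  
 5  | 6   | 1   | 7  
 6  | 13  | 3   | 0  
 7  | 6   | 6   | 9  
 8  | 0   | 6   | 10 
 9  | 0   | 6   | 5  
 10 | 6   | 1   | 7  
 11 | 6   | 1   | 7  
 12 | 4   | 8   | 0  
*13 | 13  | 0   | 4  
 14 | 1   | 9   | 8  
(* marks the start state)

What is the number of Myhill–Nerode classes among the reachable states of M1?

7

First remove the unreachable states {2,12,14}; 12 states remain.
Start with accepting vs non-accepting: {1,3,8,9} | {0,4,5,6,7,10,11,13}.
On input c, block {1,3,8,9} splits into {3,8,9} and {1}.
Split {0,4,5,6,7,10,11,13} by δ(·,b) → {0,4,7,13} and {5,10,11} and {6}.
Refine {0,4,7,13} on symbol a: members go to different blocks, giving {0,13} and {4,7}.
Split {0,13} by δ(·,a) → {0} and {13}.
The partition is now stable with 7 blocks: {3,8,9} | {0} | {1} | {5,10,11} | {6} | {4,7} | {13}.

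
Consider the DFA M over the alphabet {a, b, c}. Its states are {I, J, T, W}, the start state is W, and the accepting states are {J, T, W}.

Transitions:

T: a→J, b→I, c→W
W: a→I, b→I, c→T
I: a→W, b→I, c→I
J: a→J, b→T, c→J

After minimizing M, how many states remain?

4

Every state is reachable, so we keep all 4.
Initial partition by acceptance: {J,T,W} | {I}.
On input a, block {J,T,W} splits into {J,T} and {W}.
On input b, block {J,T} splits into {T} and {J}.
No further refinement is possible. Final partition (4 blocks): {T} | {I} | {W} | {J}.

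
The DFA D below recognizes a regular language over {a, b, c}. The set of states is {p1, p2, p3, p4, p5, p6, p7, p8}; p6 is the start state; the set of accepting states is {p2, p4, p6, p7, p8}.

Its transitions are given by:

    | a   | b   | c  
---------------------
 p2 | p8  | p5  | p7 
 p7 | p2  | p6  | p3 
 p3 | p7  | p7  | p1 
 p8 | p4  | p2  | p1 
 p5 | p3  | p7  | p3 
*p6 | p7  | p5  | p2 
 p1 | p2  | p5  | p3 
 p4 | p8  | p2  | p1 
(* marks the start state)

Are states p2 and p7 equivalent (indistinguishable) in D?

Every state is reachable, so we keep all 8.
Start with accepting vs non-accepting: {p2,p4,p6,p7,p8} | {p1,p3,p5}.
Refine {p2,p4,p6,p7,p8} on symbol b: members go to different blocks, giving {p4,p7,p8} and {p2,p6}.
On input a, block {p4,p7,p8} splits into {p4,p8} and {p7}.
On input a, block {p1,p3,p5} splits into {p1} and {p3} and {p5}.
Split {p2,p6} by δ(·,a) → {p2} and {p6}.
No further refinement is possible. Final partition (7 blocks): {p4,p8} | {p1} | {p2} | {p7} | {p3} | {p5} | {p6}.
p2 and p7 end up in different blocks, so they are distinguishable. For instance, the string 'b' is accepted from only p7.

No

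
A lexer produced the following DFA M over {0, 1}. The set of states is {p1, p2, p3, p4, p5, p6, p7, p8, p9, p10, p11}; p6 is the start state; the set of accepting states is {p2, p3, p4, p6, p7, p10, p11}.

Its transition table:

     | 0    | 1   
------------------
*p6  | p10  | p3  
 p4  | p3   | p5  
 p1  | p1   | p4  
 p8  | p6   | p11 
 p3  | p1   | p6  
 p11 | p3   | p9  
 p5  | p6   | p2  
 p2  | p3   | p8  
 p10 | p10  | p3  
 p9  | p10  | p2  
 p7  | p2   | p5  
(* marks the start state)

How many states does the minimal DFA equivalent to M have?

Reachable states from the start: {p1,p2,p3,p4,p5,p6,p8,p9,p10,p11}. Unreachable: {p7} — drop them.
Initial partition by acceptance: {p2,p3,p4,p6,p10,p11} | {p1,p5,p8,p9}.
Split {p2,p3,p4,p6,p10,p11} by δ(·,0) → {p2,p4,p6,p10,p11} and {p3}.
On input 0, block {p2,p4,p6,p10,p11} splits into {p2,p4,p11} and {p6,p10}.
Split {p1,p5,p8,p9} by δ(·,0) → {p5,p8,p9} and {p1}.
The partition is now stable with 5 blocks: {p2,p4,p11} | {p5,p8,p9} | {p3} | {p6,p10} | {p1}.

5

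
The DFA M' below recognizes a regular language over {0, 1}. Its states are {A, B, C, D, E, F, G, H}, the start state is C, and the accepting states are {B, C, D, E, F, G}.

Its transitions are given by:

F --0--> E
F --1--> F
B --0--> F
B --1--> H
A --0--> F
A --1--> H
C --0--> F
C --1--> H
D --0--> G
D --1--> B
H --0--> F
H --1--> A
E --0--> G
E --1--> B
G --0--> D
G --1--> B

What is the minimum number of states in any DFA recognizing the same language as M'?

4

All states are reachable from the start state.
Initial partition by acceptance: {B,C,D,E,F,G} | {A,H}.
Refine {B,C,D,E,F,G} on symbol 1: members go to different blocks, giving {D,E,F,G} and {B,C}.
Split {D,E,F,G} by δ(·,1) → {D,E,G} and {F}.
Stable partition: {D,E,G} | {A,H} | {B,C} | {F} — 4 equivalence classes.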